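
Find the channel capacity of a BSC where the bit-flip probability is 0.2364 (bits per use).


H(p) = -p*log2(p) - (1-p)*log2(1-p) = -0.2364*log2(0.2364) - 0.7636*log2(0.7636) = 0.491877 + 0.297125 = 0.789. C = 1 - H(p) = 1 - 0.789 = 0.211

0.211 bits


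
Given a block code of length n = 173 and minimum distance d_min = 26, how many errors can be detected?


Detection capability = d_min - 1 = 26 - 1 = 25

25 errors


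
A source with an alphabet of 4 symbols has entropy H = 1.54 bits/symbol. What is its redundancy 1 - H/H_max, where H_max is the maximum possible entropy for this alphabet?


H_max = log2(K) = log2(4) = 2.0 bits/symbol. Redundancy = 1 - H/H_max = 1 - 1.54/2.0 = 1 - 0.77 = 0.23

0.23


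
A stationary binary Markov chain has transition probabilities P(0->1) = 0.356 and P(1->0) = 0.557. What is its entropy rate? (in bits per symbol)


Stationary distribution: pi_0 = p10/(p01+p10) = 0.6101, pi_1 = 0.3899. Entropy rate H' = pi_0*H(p01) + pi_1*H(p10) = 0.6101*0.9393 + 0.3899*0.9906 = 0.9593

0.9593 bits/symbol


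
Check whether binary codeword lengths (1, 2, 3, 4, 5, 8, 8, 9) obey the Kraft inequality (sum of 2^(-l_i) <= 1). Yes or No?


Kraft sum = sum(2^(-l_i)) = 0.9785, need <= 1. Result: satisfied (a binary prefix-free code with these lengths exists)

Yes


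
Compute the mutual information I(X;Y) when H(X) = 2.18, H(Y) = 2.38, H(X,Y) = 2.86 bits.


I(X;Y) = H(X) + H(Y) - H(X,Y) = 2.18 + 2.38 - 2.86 = 1.7

1.7 bits


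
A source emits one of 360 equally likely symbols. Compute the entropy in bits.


H = log2(n) = log2(360) = 8.4919

8.4919 bits


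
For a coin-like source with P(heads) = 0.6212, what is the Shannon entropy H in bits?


H = -p*log2(p) - (1-p)*log2(1-p). -0.6212*log2(0.6212) = 0.426684; -0.3788*log2(0.3788) = 0.530506. H = 0.426684 + 0.530506 = 0.9572

0.9572 bits


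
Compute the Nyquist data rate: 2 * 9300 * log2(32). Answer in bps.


Rate = 2 * B * log2(M) = 2 * 9300 * 5.0 = 93000.0

93000.0 bps


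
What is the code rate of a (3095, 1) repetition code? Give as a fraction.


Rate = k/n = 1/3095

1/3095


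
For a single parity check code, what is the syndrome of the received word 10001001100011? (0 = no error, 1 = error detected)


Syndrome = XOR of all bits = 1 XOR 0 XOR 0 XOR 0 XOR 1 XOR 0 XOR 0 XOR 1 XOR 1 XOR 0 XOR 0 XOR 0 XOR 1 XOR 1 = 0

0


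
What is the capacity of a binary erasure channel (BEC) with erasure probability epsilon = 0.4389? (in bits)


C = 1 - epsilon = 1 - 0.4389 = 0.5611

0.5611 bits


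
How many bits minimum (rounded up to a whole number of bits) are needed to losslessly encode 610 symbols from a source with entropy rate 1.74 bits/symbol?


Minimum bits >= n * H = 610 * 1.74 = 1061.4, rounded up to a whole number of bits = 1062

1062 bits


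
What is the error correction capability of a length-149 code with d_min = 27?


Correction capability = floor((d-1)/2) = floor((27-1)/2) = 13

13 errors


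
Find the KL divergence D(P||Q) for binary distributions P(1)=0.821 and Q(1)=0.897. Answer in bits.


KL = p*log2(p/q) + (1-p)*log2((1-p)/(1-q)) = 0.821*log2(0.821/0.897) + 0.179*log2(0.179/0.103) = 0.0379

0.0379 bits


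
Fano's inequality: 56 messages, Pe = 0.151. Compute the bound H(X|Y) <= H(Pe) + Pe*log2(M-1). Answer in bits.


H(Pe) = -Pe*log2(Pe) - (1-Pe)*log2(1-Pe) = -0.151*log2(0.151) - 0.849*log2(0.849) = 0.411834 + 0.200503 = 0.6123. Pe*log2(M-1) = 0.151*log2(55) = 0.872985. Bound = H(Pe) + Pe*log2(M-1) = 0.411834 + 0.200503 + 0.872985 = 1.4853

1.4853 bits


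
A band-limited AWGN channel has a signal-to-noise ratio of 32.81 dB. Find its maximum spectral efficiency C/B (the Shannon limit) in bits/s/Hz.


SNR_linear = 10^(32.81/10) = 1909.8533; C/B = log2(1 + SNR_linear) = log2(1 + 1909.8533) = 10.9

10.9 bits/s/Hz


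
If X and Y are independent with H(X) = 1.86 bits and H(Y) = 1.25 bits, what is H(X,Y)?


For independent variables, H(X,Y) = H(X) + H(Y) = 1.86 + 1.25 = 3.11

3.11 bits


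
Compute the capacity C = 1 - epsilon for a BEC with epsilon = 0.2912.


C = 1 - epsilon = 1 - 0.2912 = 0.7088

0.7088 bits


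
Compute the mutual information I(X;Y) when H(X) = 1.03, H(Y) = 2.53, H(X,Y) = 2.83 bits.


I(X;Y) = H(X) + H(Y) - H(X,Y) = 1.03 + 2.53 - 2.83 = 0.73

0.73 bits


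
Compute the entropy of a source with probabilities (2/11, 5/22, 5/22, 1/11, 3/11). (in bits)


H = -sum(p_i * log2(p_i)). Terms: -(2/11)*log2(2/11) = 0.447169; -(5/22)*log2(5/22) = 0.485796; -(5/22)*log2(5/22) = 0.485796; -(1/11)*log2(1/11) = 0.314494; -(3/11)*log2(3/11) = 0.511219. H = 0.447169 + 0.485796 + 0.485796 + 0.314494 + 0.511219 = 2.2445

2.2445 bits


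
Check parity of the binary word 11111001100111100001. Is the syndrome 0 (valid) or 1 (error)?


Syndrome = XOR of all bits = 1 XOR 1 XOR 1 XOR 1 XOR 1 XOR 0 XOR 0 XOR 1 XOR 1 XOR 0 XOR 0 XOR 1 XOR 1 XOR 1 XOR 1 XOR 0 XOR 0 XOR 0 XOR 0 XOR 1 = 0

0


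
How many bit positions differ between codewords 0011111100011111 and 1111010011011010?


Count differing positions: ^ ^ . . ^ . ^ ^ ^ ^ . . . ^ . ^ = 9 differences

9


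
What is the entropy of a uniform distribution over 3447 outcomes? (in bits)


H = log2(n) = log2(3447) = 11.7511

11.7511 bits


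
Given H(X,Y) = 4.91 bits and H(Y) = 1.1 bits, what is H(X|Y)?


H(X|Y) = H(X,Y) - H(Y) = 4.91 - 1.1 = 3.81

3.81 bits


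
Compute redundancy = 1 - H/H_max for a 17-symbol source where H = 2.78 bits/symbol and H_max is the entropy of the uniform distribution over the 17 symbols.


H_max = log2(K) = log2(17) = 4.0875 bits/symbol. Redundancy = 1 - H/H_max = 1 - 2.78/4.0875 = 1 - 0.6801 = 0.3199

0.3199


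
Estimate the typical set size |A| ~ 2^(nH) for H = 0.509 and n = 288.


log2|A_typical| = nH = 288 * 0.509 = 146.592, so |A_typical| ~ 2^146.592 = 1.345e+44

1.345e+44


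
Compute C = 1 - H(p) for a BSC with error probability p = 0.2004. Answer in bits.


H(p) = -p*log2(p) - (1-p)*log2(1-p) = -0.2004*log2(0.2004) - 0.7996*log2(0.7996) = 0.464737 + 0.257991 = 0.7227. C = 1 - H(p) = 1 - 0.7227 = 0.2773

0.2773 bits


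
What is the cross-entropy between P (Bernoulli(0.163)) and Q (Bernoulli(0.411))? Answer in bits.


H(P,Q) = -p*log2(q) - (1-p)*log2(1-q). -0.163*log2(0.411) = 0.209095; -0.837*log2(0.589) = 0.639184. H(P,Q) = 0.209095 + 0.639184 = 0.8483

0.8483 bits


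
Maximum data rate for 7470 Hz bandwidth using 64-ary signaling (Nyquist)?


Rate = 2 * B * log2(M) = 2 * 7470 * 6.0 = 89640.0

89640.0 bps


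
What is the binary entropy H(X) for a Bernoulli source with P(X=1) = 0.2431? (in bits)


H = -p*log2(p) - (1-p)*log2(1-p). -0.2431*log2(0.2431) = 0.496016; -0.7569*log2(0.7569) = 0.304142. H = 0.496016 + 0.304142 = 0.8002

0.8002 bits


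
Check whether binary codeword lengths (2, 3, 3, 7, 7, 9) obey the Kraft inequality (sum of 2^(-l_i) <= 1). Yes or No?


Kraft sum = sum(2^(-l_i)) = 0.5176, need <= 1. Result: satisfied (a binary prefix-free code with these lengths exists)

Yes


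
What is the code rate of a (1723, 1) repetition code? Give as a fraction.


Rate = k/n = 1/1723

1/1723


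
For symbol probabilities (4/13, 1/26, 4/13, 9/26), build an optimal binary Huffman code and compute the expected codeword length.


Huffman construction (repeatedly merge the two least-probable nodes; each merge adds 1 bit to every symbol beneath it): 1/26 + 4/13 = 9/26; 4/13 + 9/26 = 17/26; 9/26 + 17/26 = 1. Resulting codeword lengths (in the order the probabilities were given): (2, 2, 2, 2). L_avg = sum(p_i * l_i) = 4/13*2 + 1/26*2 + 4/13*2 + 9/26*2 = 2

2.0 bits


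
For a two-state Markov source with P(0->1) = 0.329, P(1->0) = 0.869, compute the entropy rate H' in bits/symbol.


Stationary distribution: pi_0 = p10/(p01+p10) = 0.7254, pi_1 = 0.2746. Entropy rate H' = pi_0*H(p01) + pi_1*H(p10) = 0.7254*0.9139 + 0.2746*0.5602 = 0.8168

0.8168 bits/symbol


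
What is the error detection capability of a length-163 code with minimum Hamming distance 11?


Detection capability = d_min - 1 = 11 - 1 = 10

10 errors


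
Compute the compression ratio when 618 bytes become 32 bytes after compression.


Ratio = original / compressed = 618 / 32 = 19.3125

19.3125


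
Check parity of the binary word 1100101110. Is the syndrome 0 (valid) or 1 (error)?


Syndrome = XOR of all bits = 1 XOR 1 XOR 0 XOR 0 XOR 1 XOR 0 XOR 1 XOR 1 XOR 1 XOR 0 = 0

0


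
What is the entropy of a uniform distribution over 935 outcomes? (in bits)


H = log2(n) = log2(935) = 9.8688

9.8688 bits


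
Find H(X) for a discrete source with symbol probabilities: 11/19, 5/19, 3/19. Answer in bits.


H = -sum(p_i * log2(p_i)). Terms: -(11/19)*log2(11/19) = 0.456498; -(5/19)*log2(5/19) = 0.506842; -(3/19)*log2(3/19) = 0.420468. H = 0.456498 + 0.506842 + 0.420468 = 1.3838

1.3838 bits


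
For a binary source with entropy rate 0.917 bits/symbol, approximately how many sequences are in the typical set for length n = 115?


log2|A_typical| = nH = 115 * 0.917 = 105.455, so |A_typical| ~ 2^105.455 = 5.561e+31

5.561e+31


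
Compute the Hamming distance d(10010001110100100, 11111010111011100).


Count differing positions: . ^ ^ . ^ . ^ ^ . . ^ ^ ^ ^ . . . = 9 differences

9


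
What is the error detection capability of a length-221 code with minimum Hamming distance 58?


Detection capability = d_min - 1 = 58 - 1 = 57

57 errors


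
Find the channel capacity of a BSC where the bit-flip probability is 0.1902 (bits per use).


H(p) = -p*log2(p) - (1-p)*log2(1-p) = -0.1902*log2(0.1902) - 0.8098*log2(0.8098) = 0.455417 + 0.246473 = 0.7019. C = 1 - H(p) = 1 - 0.7019 = 0.2981

0.2981 bits


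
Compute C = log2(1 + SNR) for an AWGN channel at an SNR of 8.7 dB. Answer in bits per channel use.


SNR_linear = 10^(8.7/10) = 7.4131; C = log2(1 + SNR_linear) = log2(1 + 7.4131) = 3.0726

3.0726 bits/channel use


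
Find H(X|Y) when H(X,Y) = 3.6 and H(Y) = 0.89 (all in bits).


H(X|Y) = H(X,Y) - H(Y) = 3.6 - 0.89 = 2.71

2.71 bits


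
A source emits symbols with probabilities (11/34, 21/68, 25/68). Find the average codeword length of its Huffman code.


Huffman construction (repeatedly merge the two least-probable nodes; each merge adds 1 bit to every symbol beneath it): 21/68 + 11/34 = 43/68; 25/68 + 43/68 = 1. Resulting codeword lengths (in the order the probabilities were given): (2, 2, 1). L_avg = sum(p_i * l_i) = 11/34*2 + 21/68*2 + 25/68*1 = 111/68 = 1.6324

1.6324 bits


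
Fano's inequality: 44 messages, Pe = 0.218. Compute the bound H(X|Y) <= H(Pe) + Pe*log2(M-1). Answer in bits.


H(Pe) = -Pe*log2(Pe) - (1-Pe)*log2(1-Pe) = -0.218*log2(0.218) - 0.782*log2(0.782) = 0.479077 + 0.277422 = 0.7565. Pe*log2(M-1) = 0.218*log2(43) = 1.182926. Bound = H(Pe) + Pe*log2(M-1) = 0.479077 + 0.277422 + 1.182926 = 1.9394

1.9394 bits


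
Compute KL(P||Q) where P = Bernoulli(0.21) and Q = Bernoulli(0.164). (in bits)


KL = p*log2(p/q) + (1-p)*log2((1-p)/(1-q)) = 0.21*log2(0.21/0.164) + 0.79*log2(0.79/0.836) = 0.0104

0.0104 bits


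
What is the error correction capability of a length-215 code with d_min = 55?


Correction capability = floor((d-1)/2) = floor((55-1)/2) = 27

27 errors


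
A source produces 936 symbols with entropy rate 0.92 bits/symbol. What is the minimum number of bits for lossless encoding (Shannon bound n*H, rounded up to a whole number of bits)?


Minimum bits >= n * H = 936 * 0.92 = 861.12, rounded up to a whole number of bits = 862

862 bits


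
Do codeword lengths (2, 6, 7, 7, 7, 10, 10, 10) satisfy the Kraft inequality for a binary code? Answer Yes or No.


Kraft sum = sum(2^(-l_i)) = 0.292, need <= 1. Result: satisfied (a binary prefix-free code with these lengths exists)

Yes


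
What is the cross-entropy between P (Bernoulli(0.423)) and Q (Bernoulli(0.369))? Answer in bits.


H(P,Q) = -p*log2(q) - (1-p)*log2(1-q). -0.423*log2(0.369) = 0.608404; -0.577*log2(0.631) = 0.383294. H(P,Q) = 0.608404 + 0.383294 = 0.9917

0.9917 bits


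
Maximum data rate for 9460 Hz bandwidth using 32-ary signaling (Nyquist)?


Rate = 2 * B * log2(M) = 2 * 9460 * 5.0 = 94600.0

94600.0 bps


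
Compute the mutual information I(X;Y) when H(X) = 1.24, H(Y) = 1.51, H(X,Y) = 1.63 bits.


I(X;Y) = H(X) + H(Y) - H(X,Y) = 1.24 + 1.51 - 1.63 = 1.12

1.12 bits


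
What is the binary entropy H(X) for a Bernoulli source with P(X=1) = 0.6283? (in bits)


H = -p*log2(p) - (1-p)*log2(1-p). -0.6283*log2(0.6283) = 0.421259; -0.3717*log2(0.3717) = 0.530709. H = 0.421259 + 0.530709 = 0.952

0.952 bits


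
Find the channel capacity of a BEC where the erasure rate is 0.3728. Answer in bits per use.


C = 1 - epsilon = 1 - 0.3728 = 0.6272

0.6272 bits


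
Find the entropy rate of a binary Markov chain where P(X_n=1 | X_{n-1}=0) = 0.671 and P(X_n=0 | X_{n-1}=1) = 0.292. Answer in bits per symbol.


Stationary distribution: pi_0 = p10/(p01+p10) = 0.3032, pi_1 = 0.6968. Entropy rate H' = pi_0*H(p01) + pi_1*H(p10) = 0.3032*0.9139 + 0.6968*0.8713 = 0.8842

0.8842 bits/symbol


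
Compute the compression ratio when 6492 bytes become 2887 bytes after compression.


Ratio = original / compressed = 6492 / 2887 = 2.2487

2.2487


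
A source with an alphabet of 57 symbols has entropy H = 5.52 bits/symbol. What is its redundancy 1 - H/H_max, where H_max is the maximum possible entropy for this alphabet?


H_max = log2(K) = log2(57) = 5.8329 bits/symbol. Redundancy = 1 - H/H_max = 1 - 5.52/5.8329 = 1 - 0.9464 = 0.0536

0.0536


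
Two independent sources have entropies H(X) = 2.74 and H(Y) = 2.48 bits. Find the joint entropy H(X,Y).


For independent variables, H(X,Y) = H(X) + H(Y) = 2.74 + 2.48 = 5.22

5.22 bits


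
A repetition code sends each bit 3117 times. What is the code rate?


Rate = k/n = 1/3117

1/3117


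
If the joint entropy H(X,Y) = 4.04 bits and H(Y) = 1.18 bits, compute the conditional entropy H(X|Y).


H(X|Y) = H(X,Y) - H(Y) = 4.04 - 1.18 = 2.86

2.86 bits


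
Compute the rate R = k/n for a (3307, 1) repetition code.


Rate = k/n = 1/3307

1/3307


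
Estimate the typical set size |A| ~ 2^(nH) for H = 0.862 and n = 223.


log2|A_typical| = nH = 223 * 0.862 = 192.226, so |A_typical| ~ 2^192.226 = 7.342e+57

7.342e+57


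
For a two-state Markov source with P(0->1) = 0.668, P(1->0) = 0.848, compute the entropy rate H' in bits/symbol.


Stationary distribution: pi_0 = p10/(p01+p10) = 0.5594, pi_1 = 0.4406. Entropy rate H' = pi_0*H(p01) + pi_1*H(p10) = 0.5594*0.917 + 0.4406*0.6148 = 0.7838

0.7838 bits/symbol


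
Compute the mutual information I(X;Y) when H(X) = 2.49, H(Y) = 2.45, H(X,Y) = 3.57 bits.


I(X;Y) = H(X) + H(Y) - H(X,Y) = 2.49 + 2.45 - 3.57 = 1.37

1.37 bits


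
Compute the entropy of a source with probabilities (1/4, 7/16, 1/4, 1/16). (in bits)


H = -sum(p_i * log2(p_i)). Terms: -(1/4)*log2(1/4) = 0.500000; -(7/16)*log2(7/16) = 0.521782; -(1/4)*log2(1/4) = 0.500000; -(1/16)*log2(1/16) = 0.250000. H = 0.500000 + 0.521782 + 0.500000 + 0.250000 = 1.7718

1.7718 bits


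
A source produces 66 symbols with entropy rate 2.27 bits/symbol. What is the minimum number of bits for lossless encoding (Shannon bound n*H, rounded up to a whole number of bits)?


Minimum bits >= n * H = 66 * 2.27 = 149.82, rounded up to a whole number of bits = 150

150 bits


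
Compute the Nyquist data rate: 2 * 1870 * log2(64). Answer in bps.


Rate = 2 * B * log2(M) = 2 * 1870 * 6.0 = 22440.0

22440.0 bps


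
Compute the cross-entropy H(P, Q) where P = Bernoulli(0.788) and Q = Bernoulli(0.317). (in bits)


H(P,Q) = -p*log2(q) - (1-p)*log2(1-q). -0.788*log2(0.317) = 1.306067; -0.212*log2(0.683) = 0.116609. H(P,Q) = 1.306067 + 0.116609 = 1.4227

1.4227 bits


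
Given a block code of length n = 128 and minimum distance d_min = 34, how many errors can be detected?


Detection capability = d_min - 1 = 34 - 1 = 33

33 errors


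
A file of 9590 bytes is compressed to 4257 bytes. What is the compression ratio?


Ratio = original / compressed = 9590 / 4257 = 2.2528

2.2528


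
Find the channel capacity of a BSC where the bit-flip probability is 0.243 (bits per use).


H(p) = -p*log2(p) - (1-p)*log2(1-p) = -0.243*log2(0.243) - 0.757*log2(0.757) = 0.495956 + 0.304038 = 0.8. C = 1 - H(p) = 1 - 0.8 = 0.2

0.2 bits


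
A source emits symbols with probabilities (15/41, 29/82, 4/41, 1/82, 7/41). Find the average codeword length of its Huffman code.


Huffman construction (repeatedly merge the two least-probable nodes; each merge adds 1 bit to every symbol beneath it): 1/82 + 4/41 = 9/82; 9/82 + 7/41 = 23/82; 23/82 + 29/82 = 26/41; 15/41 + 26/41 = 1. Resulting codeword lengths (in the order the probabilities were given): (1, 2, 4, 4, 3). L_avg = sum(p_i * l_i) = 15/41*1 + 29/82*2 + 4/41*4 + 1/82*4 + 7/41*3 = 83/41 = 2.0244

2.0244 bits


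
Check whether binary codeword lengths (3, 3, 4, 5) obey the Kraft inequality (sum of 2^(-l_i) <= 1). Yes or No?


Kraft sum = sum(2^(-l_i)) = 0.3438, need <= 1. Result: satisfied (a binary prefix-free code with these lengths exists)

Yes


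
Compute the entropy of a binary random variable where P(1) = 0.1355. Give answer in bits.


H = -p*log2(p) - (1-p)*log2(1-p). -0.1355*log2(0.1355) = 0.390733; -0.8645*log2(0.8645) = 0.181599. H = 0.390733 + 0.181599 = 0.5723

0.5723 bits


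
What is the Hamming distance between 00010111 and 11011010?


Count differing positions: ^ ^ . . ^ ^ . ^ = 5 differences

5


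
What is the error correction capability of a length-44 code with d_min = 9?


Correction capability = floor((d-1)/2) = floor((9-1)/2) = 4

4 errors


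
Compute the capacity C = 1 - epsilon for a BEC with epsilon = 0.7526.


C = 1 - epsilon = 1 - 0.7526 = 0.2474

0.2474 bits


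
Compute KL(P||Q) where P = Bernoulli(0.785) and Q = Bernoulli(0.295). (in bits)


KL = p*log2(p/q) + (1-p)*log2((1-p)/(1-q)) = 0.785*log2(0.785/0.295) + 0.215*log2(0.215/0.705) = 0.74

0.74 bits


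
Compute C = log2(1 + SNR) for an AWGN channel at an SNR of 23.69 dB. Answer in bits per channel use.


SNR_linear = 10^(23.69/10) = 233.8837; C = log2(1 + SNR_linear) = log2(1 + 233.8837) = 7.8758

7.8758 bits/channel use


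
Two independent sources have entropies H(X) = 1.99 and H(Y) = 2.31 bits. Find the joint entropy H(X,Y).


For independent variables, H(X,Y) = H(X) + H(Y) = 1.99 + 2.31 = 4.3

4.3 bits


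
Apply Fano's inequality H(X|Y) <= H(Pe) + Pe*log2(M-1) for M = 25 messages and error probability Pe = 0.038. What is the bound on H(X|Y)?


H(Pe) = -Pe*log2(Pe) - (1-Pe)*log2(1-Pe) = -0.038*log2(0.038) - 0.962*log2(0.962) = 0.179279 + 0.053767 = 0.233. Pe*log2(M-1) = 0.038*log2(24) = 0.174229. Bound = H(Pe) + Pe*log2(M-1) = 0.179279 + 0.053767 + 0.174229 = 0.4073

0.4073 bits


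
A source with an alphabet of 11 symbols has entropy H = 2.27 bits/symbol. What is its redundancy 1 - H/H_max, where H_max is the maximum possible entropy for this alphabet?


H_max = log2(K) = log2(11) = 3.4594 bits/symbol. Redundancy = 1 - H/H_max = 1 - 2.27/3.4594 = 1 - 0.6562 = 0.3438

0.3438


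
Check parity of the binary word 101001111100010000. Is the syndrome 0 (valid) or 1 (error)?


Syndrome = XOR of all bits = 1 XOR 0 XOR 1 XOR 0 XOR 0 XOR 1 XOR 1 XOR 1 XOR 1 XOR 1 XOR 0 XOR 0 XOR 0 XOR 1 XOR 0 XOR 0 XOR 0 XOR 0 = 0

0


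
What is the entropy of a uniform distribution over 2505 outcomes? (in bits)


H = log2(n) = log2(2505) = 11.2906

11.2906 bits


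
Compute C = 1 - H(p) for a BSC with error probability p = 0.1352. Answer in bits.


H(p) = -p*log2(p) - (1-p)*log2(1-p) = -0.1352*log2(0.1352) - 0.8648*log2(0.8648) = 0.390300 + 0.181229 = 0.5715. C = 1 - H(p) = 1 - 0.5715 = 0.4285

0.4285 bits


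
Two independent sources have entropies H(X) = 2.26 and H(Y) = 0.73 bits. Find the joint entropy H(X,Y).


For independent variables, H(X,Y) = H(X) + H(Y) = 2.26 + 0.73 = 2.99

2.99 bits


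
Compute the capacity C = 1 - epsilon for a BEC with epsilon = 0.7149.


C = 1 - epsilon = 1 - 0.7149 = 0.2851

0.2851 bits


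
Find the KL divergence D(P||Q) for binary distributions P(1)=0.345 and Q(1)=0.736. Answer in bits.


KL = p*log2(p/q) + (1-p)*log2((1-p)/(1-q)) = 0.345*log2(0.345/0.736) + 0.655*log2(0.655/0.264) = 0.4816

0.4816 bits


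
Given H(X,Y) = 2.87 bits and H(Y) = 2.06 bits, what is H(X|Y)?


H(X|Y) = H(X,Y) - H(Y) = 2.87 - 2.06 = 0.81

0.81 bits


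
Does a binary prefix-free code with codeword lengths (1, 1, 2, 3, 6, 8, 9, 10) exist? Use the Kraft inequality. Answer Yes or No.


Kraft sum = sum(2^(-l_i)) = 1.3975, need <= 1. Result: violated (a binary prefix-free code with these lengths cannot exist)

No


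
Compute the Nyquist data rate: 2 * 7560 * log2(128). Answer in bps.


Rate = 2 * B * log2(M) = 2 * 7560 * 7.0 = 105840.0

105840.0 bps


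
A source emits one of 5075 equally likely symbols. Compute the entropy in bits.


H = log2(n) = log2(5075) = 12.3092

12.3092 bits


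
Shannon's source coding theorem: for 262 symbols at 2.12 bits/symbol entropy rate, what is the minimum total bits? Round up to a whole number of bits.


Minimum bits >= n * H = 262 * 2.12 = 555.44, rounded up to a whole number of bits = 556

556 bits


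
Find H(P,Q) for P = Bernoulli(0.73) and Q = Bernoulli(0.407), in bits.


H(P,Q) = -p*log2(q) - (1-p)*log2(1-q). -0.73*log2(0.407) = 0.946736; -0.27*log2(0.593) = 0.203552. H(P,Q) = 0.946736 + 0.203552 = 1.1503

1.1503 bits


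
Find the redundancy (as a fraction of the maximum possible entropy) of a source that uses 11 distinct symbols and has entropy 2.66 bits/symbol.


H_max = log2(K) = log2(11) = 3.4594 bits/symbol. Redundancy = 1 - H/H_max = 1 - 2.66/3.4594 = 1 - 0.7689 = 0.2311

0.2311


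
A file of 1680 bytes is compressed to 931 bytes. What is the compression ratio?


Ratio = original / compressed = 1680 / 931 = 1.8045

1.8045


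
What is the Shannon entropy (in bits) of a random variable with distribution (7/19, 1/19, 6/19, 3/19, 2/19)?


H = -sum(p_i * log2(p_i)). Terms: -(7/19)*log2(7/19) = 0.530737; -(1/19)*log2(1/19) = 0.223575; -(6/19)*log2(6/19) = 0.525147; -(3/19)*log2(3/19) = 0.420468; -(2/19)*log2(2/19) = 0.341887. H = 0.530737 + 0.223575 + 0.525147 + 0.420468 + 0.341887 = 2.0418

2.0418 bits


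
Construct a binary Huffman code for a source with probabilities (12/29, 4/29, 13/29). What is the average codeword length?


Huffman construction (repeatedly merge the two least-probable nodes; each merge adds 1 bit to every symbol beneath it): 4/29 + 12/29 = 16/29; 13/29 + 16/29 = 1. Resulting codeword lengths (in the order the probabilities were given): (2, 2, 1). L_avg = sum(p_i * l_i) = 12/29*2 + 4/29*2 + 13/29*1 = 45/29 = 1.5517

1.5517 bits


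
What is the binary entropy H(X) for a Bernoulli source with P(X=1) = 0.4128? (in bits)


H = -p*log2(p) - (1-p)*log2(1-p). -0.4128*log2(0.4128) = 0.526933; -0.5872*log2(0.5872) = 0.451014. H = 0.526933 + 0.451014 = 0.9779

0.9779 bits


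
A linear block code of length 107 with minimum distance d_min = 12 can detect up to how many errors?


Detection capability = d_min - 1 = 12 - 1 = 11

11 errors


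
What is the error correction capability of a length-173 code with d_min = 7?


Correction capability = floor((d-1)/2) = floor((7-1)/2) = 3

3 errors


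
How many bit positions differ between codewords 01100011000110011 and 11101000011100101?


Count differing positions: ^ . . . ^ . ^ ^ . ^ ^ . ^ . ^ ^ . = 9 differences

9


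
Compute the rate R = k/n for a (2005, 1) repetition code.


Rate = k/n = 1/2005

1/2005


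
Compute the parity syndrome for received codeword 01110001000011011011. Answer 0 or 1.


Syndrome = XOR of all bits = 0 XOR 1 XOR 1 XOR 1 XOR 0 XOR 0 XOR 0 XOR 1 XOR 0 XOR 0 XOR 0 XOR 0 XOR 1 XOR 1 XOR 0 XOR 1 XOR 1 XOR 0 XOR 1 XOR 1 = 0

0


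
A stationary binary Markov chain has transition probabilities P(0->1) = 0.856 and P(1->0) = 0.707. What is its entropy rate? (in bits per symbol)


Stationary distribution: pi_0 = p10/(p01+p10) = 0.4523, pi_1 = 0.5477. Entropy rate H' = pi_0*H(p01) + pi_1*H(p10) = 0.4523*0.5946 + 0.5477*0.8726 = 0.7468

0.7468 bits/symbol


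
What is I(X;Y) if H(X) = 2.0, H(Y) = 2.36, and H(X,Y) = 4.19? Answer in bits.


I(X;Y) = H(X) + H(Y) - H(X,Y) = 2.0 + 2.36 - 4.19 = 0.17

0.17 bits


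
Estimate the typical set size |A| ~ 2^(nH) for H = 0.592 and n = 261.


log2|A_typical| = nH = 261 * 0.592 = 154.512, so |A_typical| ~ 2^154.512 = 3.256e+46

3.256e+46


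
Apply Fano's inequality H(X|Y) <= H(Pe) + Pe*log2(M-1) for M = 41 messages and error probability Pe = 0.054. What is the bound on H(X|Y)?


H(Pe) = -Pe*log2(Pe) - (1-Pe)*log2(1-Pe) = -0.054*log2(0.054) - 0.946*log2(0.946) = 0.227388 + 0.075763 = 0.3032. Pe*log2(M-1) = 0.054*log2(40) = 0.287384. Bound = H(Pe) + Pe*log2(M-1) = 0.227388 + 0.075763 + 0.287384 = 0.5905

0.5905 bits


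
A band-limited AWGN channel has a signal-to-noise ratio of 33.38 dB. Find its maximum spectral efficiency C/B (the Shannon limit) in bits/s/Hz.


SNR_linear = 10^(33.38/10) = 2177.7098; C/B = log2(1 + SNR_linear) = log2(1 + 2177.7098) = 11.0893

11.0893 bits/s/Hz


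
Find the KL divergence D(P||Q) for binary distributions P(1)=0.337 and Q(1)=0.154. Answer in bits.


KL = p*log2(p/q) + (1-p)*log2((1-p)/(1-q)) = 0.337*log2(0.337/0.154) + 0.663*log2(0.663/0.846) = 0.1476

0.1476 bits


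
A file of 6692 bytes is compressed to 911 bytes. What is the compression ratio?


Ratio = original / compressed = 6692 / 911 = 7.3458

7.3458


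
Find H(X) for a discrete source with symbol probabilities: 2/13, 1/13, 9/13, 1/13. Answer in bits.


H = -sum(p_i * log2(p_i)). Terms: -(2/13)*log2(2/13) = 0.415452; -(1/13)*log2(1/13) = 0.284649; -(9/13)*log2(9/13) = 0.367279; -(1/13)*log2(1/13) = 0.284649. H = 0.415452 + 0.284649 + 0.367279 + 0.284649 = 1.352

1.352 bits


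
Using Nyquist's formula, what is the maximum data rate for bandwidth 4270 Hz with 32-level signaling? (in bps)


Rate = 2 * B * log2(M) = 2 * 4270 * 5.0 = 42700.0

42700.0 bps


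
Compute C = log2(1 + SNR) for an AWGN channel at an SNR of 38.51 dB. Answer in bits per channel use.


SNR_linear = 10^(38.51/10) = 7095.7777; C = log2(1 + SNR_linear) = log2(1 + 7095.7777) = 12.7929

12.7929 bits/channel use


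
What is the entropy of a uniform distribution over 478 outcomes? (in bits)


H = log2(n) = log2(478) = 8.9009

8.9009 bits


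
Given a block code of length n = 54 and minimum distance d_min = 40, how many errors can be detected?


Detection capability = d_min - 1 = 40 - 1 = 39

39 errors


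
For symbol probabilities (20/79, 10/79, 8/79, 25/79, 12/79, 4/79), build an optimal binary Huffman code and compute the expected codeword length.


Huffman construction (repeatedly merge the two least-probable nodes; each merge adds 1 bit to every symbol beneath it): 4/79 + 8/79 = 12/79; 10/79 + 12/79 = 22/79; 12/79 + 20/79 = 32/79; 22/79 + 25/79 = 47/79; 32/79 + 47/79 = 1. Resulting codeword lengths (in the order the probabilities were given): (2, 3, 3, 2, 3, 3). L_avg = sum(p_i * l_i) = 20/79*2 + 10/79*3 + 8/79*3 + 25/79*2 + 12/79*3 + 4/79*3 = 192/79 = 2.4304

2.4304 bits


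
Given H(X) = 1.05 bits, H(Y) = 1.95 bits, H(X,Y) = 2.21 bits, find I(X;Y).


I(X;Y) = H(X) + H(Y) - H(X,Y) = 1.05 + 1.95 - 2.21 = 0.79

0.79 bits


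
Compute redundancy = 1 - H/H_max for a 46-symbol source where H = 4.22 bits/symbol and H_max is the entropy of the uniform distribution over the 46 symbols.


H_max = log2(K) = log2(46) = 5.5236 bits/symbol. Redundancy = 1 - H/H_max = 1 - 4.22/5.5236 = 1 - 0.764 = 0.236

0.236


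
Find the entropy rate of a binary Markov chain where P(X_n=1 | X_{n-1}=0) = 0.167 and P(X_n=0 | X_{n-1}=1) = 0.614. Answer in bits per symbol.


Stationary distribution: pi_0 = p10/(p01+p10) = 0.7862, pi_1 = 0.2138. Entropy rate H' = pi_0*H(p01) + pi_1*H(p10) = 0.7862*0.6508 + 0.2138*0.9622 = 0.7174

0.7174 bits/symbol


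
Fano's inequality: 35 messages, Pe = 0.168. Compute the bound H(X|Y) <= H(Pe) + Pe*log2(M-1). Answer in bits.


H(Pe) = -Pe*log2(Pe) - (1-Pe)*log2(1-Pe) = -0.168*log2(0.168) - 0.832*log2(0.832) = 0.432342 + 0.220767 = 0.6531. Pe*log2(M-1) = 0.168*log2(34) = 0.854694. Bound = H(Pe) + Pe*log2(M-1) = 0.432342 + 0.220767 + 0.854694 = 1.5078

1.5078 bits


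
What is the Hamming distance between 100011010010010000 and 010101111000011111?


Count differing positions: ^ ^ . ^ ^ . ^ . ^ . ^ . . . ^ ^ ^ ^ = 11 differences

11


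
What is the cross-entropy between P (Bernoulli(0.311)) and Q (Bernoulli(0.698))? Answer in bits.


H(P,Q) = -p*log2(q) - (1-p)*log2(1-q). -0.311*log2(0.698) = 0.161316; -0.689*log2(0.302) = 1.190165. H(P,Q) = 0.161316 + 1.190165 = 1.3515

1.3515 bits


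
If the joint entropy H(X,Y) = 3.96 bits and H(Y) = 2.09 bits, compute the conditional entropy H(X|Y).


H(X|Y) = H(X,Y) - H(Y) = 3.96 - 2.09 = 1.87

1.87 bits


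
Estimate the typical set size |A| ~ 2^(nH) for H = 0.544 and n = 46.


log2|A_typical| = nH = 46 * 0.544 = 25.024, so |A_typical| ~ 2^25.024 = 3.412e+07

3.412e+07


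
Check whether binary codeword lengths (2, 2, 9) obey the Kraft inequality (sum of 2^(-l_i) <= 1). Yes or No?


Kraft sum = sum(2^(-l_i)) = 0.502, need <= 1. Result: satisfied (a binary prefix-free code with these lengths exists)

Yes


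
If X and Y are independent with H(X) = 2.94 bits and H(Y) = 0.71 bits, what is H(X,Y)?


For independent variables, H(X,Y) = H(X) + H(Y) = 2.94 + 0.71 = 3.65

3.65 bits


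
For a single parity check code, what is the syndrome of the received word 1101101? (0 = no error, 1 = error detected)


Syndrome = XOR of all bits = 1 XOR 1 XOR 0 XOR 1 XOR 1 XOR 0 XOR 1 = 1

1


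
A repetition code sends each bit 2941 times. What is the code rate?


Rate = k/n = 1/2941

1/2941


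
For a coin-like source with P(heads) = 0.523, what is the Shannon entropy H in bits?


H = -p*log2(p) - (1-p)*log2(1-p). -0.523*log2(0.523) = 0.489066; -0.477*log2(0.477) = 0.509407. H = 0.489066 + 0.509407 = 0.9985

0.9985 bits


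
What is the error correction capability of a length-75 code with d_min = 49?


Correction capability = floor((d-1)/2) = floor((49-1)/2) = 24

24 errors


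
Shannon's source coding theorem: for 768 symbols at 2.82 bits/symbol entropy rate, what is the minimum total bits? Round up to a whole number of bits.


Minimum bits >= n * H = 768 * 2.82 = 2165.76, rounded up to a whole number of bits = 2166

2166 bits


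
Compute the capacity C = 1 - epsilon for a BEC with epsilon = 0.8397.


C = 1 - epsilon = 1 - 0.8397 = 0.1603

0.1603 bits


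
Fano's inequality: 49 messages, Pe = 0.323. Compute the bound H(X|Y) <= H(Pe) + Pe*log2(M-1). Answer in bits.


H(Pe) = -Pe*log2(Pe) - (1-Pe)*log2(1-Pe) = -0.323*log2(0.323) - 0.677*log2(0.677) = 0.526617 + 0.380997 = 0.9076. Pe*log2(M-1) = 0.323*log2(48) = 1.803943. Bound = H(Pe) + Pe*log2(M-1) = 0.526617 + 0.380997 + 1.803943 = 2.7116

2.7116 bits


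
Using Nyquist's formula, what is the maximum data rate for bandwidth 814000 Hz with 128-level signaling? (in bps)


Rate = 2 * B * log2(M) = 2 * 814000 * 7.0 = 11396000.0

11396000.0 bps


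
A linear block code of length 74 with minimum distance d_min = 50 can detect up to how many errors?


Detection capability = d_min - 1 = 50 - 1 = 49

49 errors


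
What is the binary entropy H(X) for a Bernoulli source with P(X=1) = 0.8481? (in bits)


H = -p*log2(p) - (1-p)*log2(1-p). -0.8481*log2(0.8481) = 0.201588; -0.1519*log2(0.1519) = 0.412987. H = 0.201588 + 0.412987 = 0.6146

0.6146 bits


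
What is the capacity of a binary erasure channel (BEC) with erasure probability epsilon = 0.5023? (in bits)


C = 1 - epsilon = 1 - 0.5023 = 0.4977

0.4977 bits


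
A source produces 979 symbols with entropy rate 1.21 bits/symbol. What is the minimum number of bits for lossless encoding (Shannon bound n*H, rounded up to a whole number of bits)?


Minimum bits >= n * H = 979 * 1.21 = 1184.59, rounded up to a whole number of bits = 1185

1185 bits


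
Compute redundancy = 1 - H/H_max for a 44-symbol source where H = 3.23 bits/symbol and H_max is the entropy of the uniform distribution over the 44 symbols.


H_max = log2(K) = log2(44) = 5.4594 bits/symbol. Redundancy = 1 - H/H_max = 1 - 3.23/5.4594 = 1 - 0.5916 = 0.4084

0.4084


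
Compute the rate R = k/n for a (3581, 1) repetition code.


Rate = k/n = 1/3581

1/3581


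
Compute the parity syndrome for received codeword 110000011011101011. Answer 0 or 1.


Syndrome = XOR of all bits = 1 XOR 1 XOR 0 XOR 0 XOR 0 XOR 0 XOR 0 XOR 1 XOR 1 XOR 0 XOR 1 XOR 1 XOR 1 XOR 0 XOR 1 XOR 0 XOR 1 XOR 1 = 0

0


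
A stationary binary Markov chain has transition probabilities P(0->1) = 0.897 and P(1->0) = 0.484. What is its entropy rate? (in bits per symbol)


Stationary distribution: pi_0 = p10/(p01+p10) = 0.3505, pi_1 = 0.6495. Entropy rate H' = pi_0*H(p01) + pi_1*H(p10) = 0.3505*0.4784 + 0.6495*0.9993 = 0.8167

0.8167 bits/symbol


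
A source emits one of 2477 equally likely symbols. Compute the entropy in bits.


H = log2(n) = log2(2477) = 11.2744

11.2744 bits


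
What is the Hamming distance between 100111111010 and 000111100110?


Count differing positions: ^ . . . . . . ^ ^ ^ . . = 4 differences

4


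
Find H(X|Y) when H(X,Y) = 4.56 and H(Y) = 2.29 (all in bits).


H(X|Y) = H(X,Y) - H(Y) = 4.56 - 2.29 = 2.27

2.27 bits


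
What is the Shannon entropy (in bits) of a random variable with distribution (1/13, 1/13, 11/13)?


H = -sum(p_i * log2(p_i)). Terms: -(1/13)*log2(1/13) = 0.284649; -(1/13)*log2(1/13) = 0.284649; -(11/13)*log2(11/13) = 0.203930. H = 0.284649 + 0.284649 + 0.203930 = 0.7732

0.7732 bits


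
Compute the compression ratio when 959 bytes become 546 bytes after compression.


Ratio = original / compressed = 959 / 546 = 1.7564

1.7564


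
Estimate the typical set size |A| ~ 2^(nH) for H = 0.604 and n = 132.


log2|A_typical| = nH = 132 * 0.604 = 79.728, so |A_typical| ~ 2^79.728 = 1.001e+24

1.001e+24


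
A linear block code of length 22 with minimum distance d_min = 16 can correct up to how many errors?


Correction capability = floor((d-1)/2) = floor((16-1)/2) = 7

7 errors


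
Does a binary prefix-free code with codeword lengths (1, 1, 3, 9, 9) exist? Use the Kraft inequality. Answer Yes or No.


Kraft sum = sum(2^(-l_i)) = 1.1289, need <= 1. Result: violated (a binary prefix-free code with these lengths cannot exist)

No


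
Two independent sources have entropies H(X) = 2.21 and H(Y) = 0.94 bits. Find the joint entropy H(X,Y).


For independent variables, H(X,Y) = H(X) + H(Y) = 2.21 + 0.94 = 3.15

3.15 bits


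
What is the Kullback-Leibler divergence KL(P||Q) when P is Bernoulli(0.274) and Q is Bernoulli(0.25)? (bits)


KL = p*log2(p/q) + (1-p)*log2((1-p)/(1-q)) = 0.274*log2(0.274/0.25) + 0.726*log2(0.726/0.75) = 0.0022

0.0022 bits


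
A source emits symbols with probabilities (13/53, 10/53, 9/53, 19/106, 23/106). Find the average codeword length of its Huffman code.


Huffman construction (repeatedly merge the two least-probable nodes; each merge adds 1 bit to every symbol beneath it): 9/53 + 19/106 = 37/106; 10/53 + 23/106 = 43/106; 13/53 + 37/106 = 63/106; 43/106 + 63/106 = 1. Resulting codeword lengths (in the order the probabilities were given): (2, 2, 3, 3, 2). L_avg = sum(p_i * l_i) = 13/53*2 + 10/53*2 + 9/53*3 + 19/106*3 + 23/106*2 = 249/106 = 2.3491

2.3491 bits


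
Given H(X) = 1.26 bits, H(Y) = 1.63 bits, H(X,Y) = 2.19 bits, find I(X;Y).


I(X;Y) = H(X) + H(Y) - H(X,Y) = 1.26 + 1.63 - 2.19 = 0.7

0.7 bits


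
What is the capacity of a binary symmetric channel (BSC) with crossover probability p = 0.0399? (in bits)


H(p) = -p*log2(p) - (1-p)*log2(1-p) = -0.0399*log2(0.0399) - 0.9601*log2(0.9601) = 0.185434 + 0.056400 = 0.2418. C = 1 - H(p) = 1 - 0.2418 = 0.7582

0.7582 bits


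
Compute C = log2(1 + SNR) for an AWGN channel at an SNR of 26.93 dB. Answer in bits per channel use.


SNR_linear = 10^(26.93/10) = 493.1738; C = log2(1 + SNR_linear) = log2(1 + 493.1738) = 8.9489

8.9489 bits/channel use


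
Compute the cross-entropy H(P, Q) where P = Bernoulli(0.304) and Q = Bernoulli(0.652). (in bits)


H(P,Q) = -p*log2(q) - (1-p)*log2(1-q). -0.304*log2(0.652) = 0.187585; -0.696*log2(0.348) = 1.059897. H(P,Q) = 0.187585 + 1.059897 = 1.2475

1.2475 bits


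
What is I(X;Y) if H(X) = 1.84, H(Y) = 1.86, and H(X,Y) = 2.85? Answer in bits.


I(X;Y) = H(X) + H(Y) - H(X,Y) = 1.84 + 1.86 - 2.85 = 0.85

0.85 bits


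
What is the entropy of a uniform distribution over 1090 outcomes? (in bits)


H = log2(n) = log2(1090) = 10.0901

10.0901 bits


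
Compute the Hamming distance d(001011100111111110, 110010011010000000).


Count differing positions: ^ ^ ^ . . ^ ^ ^ ^ ^ . ^ ^ ^ ^ ^ ^ . = 14 differences

14


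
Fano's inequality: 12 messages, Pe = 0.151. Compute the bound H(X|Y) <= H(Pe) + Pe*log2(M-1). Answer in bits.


H(Pe) = -Pe*log2(Pe) - (1-Pe)*log2(1-Pe) = -0.151*log2(0.151) - 0.849*log2(0.849) = 0.411834 + 0.200503 = 0.6123. Pe*log2(M-1) = 0.151*log2(11) = 0.522374. Bound = H(Pe) + Pe*log2(M-1) = 0.411834 + 0.200503 + 0.522374 = 1.1347

1.1347 bits


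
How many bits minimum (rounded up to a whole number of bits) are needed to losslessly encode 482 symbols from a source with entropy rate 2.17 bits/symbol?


Minimum bits >= n * H = 482 * 2.17 = 1045.94, rounded up to a whole number of bits = 1046

1046 bits


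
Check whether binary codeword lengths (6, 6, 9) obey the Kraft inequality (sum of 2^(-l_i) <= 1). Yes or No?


Kraft sum = sum(2^(-l_i)) = 0.0332, need <= 1. Result: satisfied (a binary prefix-free code with these lengths exists)

Yes


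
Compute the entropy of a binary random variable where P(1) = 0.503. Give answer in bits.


H = -p*log2(p) - (1-p)*log2(1-p). -0.503*log2(0.503) = 0.498659; -0.497*log2(0.497) = 0.501315. H = 0.498659 + 0.501315 = 1.0

1.0 bits


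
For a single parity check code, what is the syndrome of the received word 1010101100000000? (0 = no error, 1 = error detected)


Syndrome = XOR of all bits = 1 XOR 0 XOR 1 XOR 0 XOR 1 XOR 0 XOR 1 XOR 1 XOR 0 XOR 0 XOR 0 XOR 0 XOR 0 XOR 0 XOR 0 XOR 0 = 1

1


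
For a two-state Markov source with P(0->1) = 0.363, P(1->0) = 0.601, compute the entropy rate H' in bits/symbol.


Stationary distribution: pi_0 = p10/(p01+p10) = 0.6234, pi_1 = 0.3766. Entropy rate H' = pi_0*H(p01) + pi_1*H(p10) = 0.6234*0.9451 + 0.3766*0.9704 = 0.9546

0.9546 bits/symbol


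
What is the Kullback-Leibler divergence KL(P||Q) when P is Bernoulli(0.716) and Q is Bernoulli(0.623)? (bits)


KL = p*log2(p/q) + (1-p)*log2((1-p)/(1-q)) = 0.716*log2(0.716/0.623) + 0.284*log2(0.284/0.377) = 0.0277

0.0277 bits


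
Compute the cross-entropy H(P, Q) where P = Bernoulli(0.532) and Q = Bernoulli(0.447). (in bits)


H(P,Q) = -p*log2(q) - (1-p)*log2(1-q). -0.532*log2(0.447) = 0.618000; -0.468*log2(0.553) = 0.399976. H(P,Q) = 0.618000 + 0.399976 = 1.018

1.018 bits


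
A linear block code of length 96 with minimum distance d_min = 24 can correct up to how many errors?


Correction capability = floor((d-1)/2) = floor((24-1)/2) = 11

11 errors


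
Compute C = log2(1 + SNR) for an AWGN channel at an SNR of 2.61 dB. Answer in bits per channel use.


SNR_linear = 10^(2.61/10) = 1.8239; C = log2(1 + SNR_linear) = log2(1 + 1.8239) = 1.4977

1.4977 bits/channel use


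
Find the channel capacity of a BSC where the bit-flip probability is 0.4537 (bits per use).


H(p) = -p*log2(p) - (1-p)*log2(1-p) = -0.4537*log2(0.4537) - 0.5463*log2(0.5463) = 0.517304 + 0.476502 = 0.9938. C = 1 - H(p) = 1 - 0.9938 = 0.0062

0.0062 bits
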